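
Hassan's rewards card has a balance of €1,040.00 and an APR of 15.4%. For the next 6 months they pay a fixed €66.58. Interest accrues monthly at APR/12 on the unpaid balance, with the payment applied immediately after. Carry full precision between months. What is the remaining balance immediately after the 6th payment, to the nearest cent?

Monthly rate r = 15.4%/12 = 1.28333% = 0.0128333.
Each month: B ← B·(1+r) − €66.58.
Month 1: interest €13.35; balance after payment €986.77.
Month 2: interest €12.66; balance after payment €932.85.
Month 3: interest €11.97; balance after payment €878.24.
Month 4: interest €11.27; balance after payment €822.93.
Month 5: interest €10.56; balance after payment €766.91.
Month 6: interest €9.84; balance after payment €710.18.

€710.18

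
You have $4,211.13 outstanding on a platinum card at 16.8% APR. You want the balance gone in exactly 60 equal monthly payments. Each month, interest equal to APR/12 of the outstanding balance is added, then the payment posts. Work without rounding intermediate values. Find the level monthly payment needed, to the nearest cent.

$104.21

Monthly rate r = 16.8%/12 = 1.4% = 0.014.
Level-payment amortization: P = B₀·r / (1 − (1+r)^(−n)) = 4211.13·0.014 / (1 − 1.014^(−60)).
Denominator 1 − (1+r)^(−60) = 0.565767125.
P = 58.9558 / 0.565767125 ≈ 104.21.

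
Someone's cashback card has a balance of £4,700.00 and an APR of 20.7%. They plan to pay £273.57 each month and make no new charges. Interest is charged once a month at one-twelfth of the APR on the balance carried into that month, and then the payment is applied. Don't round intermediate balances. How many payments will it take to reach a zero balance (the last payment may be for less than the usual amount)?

Monthly rate r = 20.7%/12 = 1.725% = 0.01725.
Recurrence: B ← B·(1+r) − £273.57.
Month 1: interest £81.07; balance after payment £4,507.51.
Month 2: interest £77.75; balance after payment £4,311.69.
Closed form: n = −ln(1 − rB₀/P)/ln(1+r) = −ln(0.70364)/ln(1.01725) ≈ 20.551, so the balance reaches zero during payment 21.

21 months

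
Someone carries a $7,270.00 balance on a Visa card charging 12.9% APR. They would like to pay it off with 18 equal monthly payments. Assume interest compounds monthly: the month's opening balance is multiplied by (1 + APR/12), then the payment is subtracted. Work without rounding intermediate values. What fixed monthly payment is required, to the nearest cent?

$446.38

Monthly rate r = 12.9%/12 = 1.075% = 0.01075.
Level-payment amortization: P = B₀·r / (1 − (1+r)^(−n)) = 7270.00·0.01075 / (1 − 1.01075^(−18)).
Denominator 1 − (1+r)^(−18) = 0.175078733.
P = 78.1525 / 0.175078733 ≈ 446.38.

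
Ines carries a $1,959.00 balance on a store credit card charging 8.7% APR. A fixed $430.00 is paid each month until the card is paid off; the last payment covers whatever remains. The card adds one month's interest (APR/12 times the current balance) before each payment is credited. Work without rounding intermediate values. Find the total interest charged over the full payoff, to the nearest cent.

Monthly rate r = 8.7%/12 = 0.725% = 0.00725.
Payoff takes n = ⌈−ln(1 − rB₀/P)/ln(1+r)⌉ = ⌈4.650⌉ = 5 payments; the last is $279.65.
Total paid = 4·$430.00 + $279.65 = $1,999.65.
Total interest = total paid − principal = $1,999.65 − $1,959.00 = $40.65.

$40.65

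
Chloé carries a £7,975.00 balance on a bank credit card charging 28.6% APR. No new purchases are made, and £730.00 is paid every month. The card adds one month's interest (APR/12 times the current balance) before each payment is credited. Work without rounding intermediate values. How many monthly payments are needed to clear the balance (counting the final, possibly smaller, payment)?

13 payments

Monthly rate r = 28.6%/12 = 2.38333% = 0.0238333.
Recurrence: B ← B·(1+r) − £730.00.
Month 1: interest £190.07; balance after payment £7,435.07.
Month 2: interest £177.20; balance after payment £6,882.27.
Closed form: n = −ln(1 − rB₀/P)/ln(1+r) = −ln(0.73963)/ln(1.02383) ≈ 12.805, so the balance reaches zero during payment 13.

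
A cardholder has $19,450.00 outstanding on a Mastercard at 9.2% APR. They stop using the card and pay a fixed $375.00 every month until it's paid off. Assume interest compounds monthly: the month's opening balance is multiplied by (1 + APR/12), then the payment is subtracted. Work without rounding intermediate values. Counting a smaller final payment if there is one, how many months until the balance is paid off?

Monthly rate r = 9.2%/12 = 0.766667% = 0.00766667.
Recurrence: B ← B·(1+r) − $375.00.
Month 1: interest $149.12; balance after payment $19,224.12.
Month 2: interest $147.38; balance after payment $18,996.50.
Closed form: n = −ln(1 − rB₀/P)/ln(1+r) = −ln(0.60236)/ln(1.00767) ≈ 66.371, so the balance reaches zero during payment 67.

67 payments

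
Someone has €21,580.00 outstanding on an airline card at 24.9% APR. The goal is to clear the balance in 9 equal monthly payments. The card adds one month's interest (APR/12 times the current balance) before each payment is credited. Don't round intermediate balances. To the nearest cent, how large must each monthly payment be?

€2,653.36

Monthly rate r = 24.9%/12 = 2.075% = 0.02075.
Level-payment amortization: P = B₀·r / (1 − (1+r)^(−n)) = 21580.00·0.02075 / (1 − 1.02075^(−9)).
Denominator 1 − (1+r)^(−9) = 0.168761782.
P = 447.785 / 0.168761782 ≈ 2653.36.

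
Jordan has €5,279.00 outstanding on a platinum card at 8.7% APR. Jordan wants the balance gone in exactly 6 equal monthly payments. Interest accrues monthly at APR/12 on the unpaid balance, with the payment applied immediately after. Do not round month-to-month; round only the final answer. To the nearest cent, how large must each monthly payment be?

€902.29

Monthly rate r = 8.7%/12 = 0.725% = 0.00725.
Level-payment amortization: P = B₀·r / (1 − (1+r)^(−n)) = 5279.00·0.00725 / (1 − 1.00725^(−6)).
Denominator 1 − (1+r)^(−6) = 0.0424171847.
P = 38.2727 / 0.0424171847 ≈ 902.29.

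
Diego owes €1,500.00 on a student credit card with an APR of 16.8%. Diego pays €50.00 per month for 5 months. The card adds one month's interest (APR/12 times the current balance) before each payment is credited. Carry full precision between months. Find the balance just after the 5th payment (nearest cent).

Monthly rate r = 16.8%/12 = 1.4% = 0.014.
Each month: B ← B·(1+r) − €50.00.
Month 1: interest €21.00; balance after payment €1,471.00.
Month 2: interest €20.59; balance after payment €1,441.59.
Month 3: interest €20.18; balance after payment €1,411.78.
Month 4: interest €19.76; balance after payment €1,381.54.
Month 5: interest €19.34; balance after payment €1,350.88.

€1,350.88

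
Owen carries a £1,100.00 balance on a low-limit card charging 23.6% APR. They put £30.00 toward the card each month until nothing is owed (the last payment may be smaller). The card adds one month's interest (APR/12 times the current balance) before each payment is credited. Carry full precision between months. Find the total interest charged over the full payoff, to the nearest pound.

£867

Monthly rate r = 23.6%/12 = 1.96667% = 0.0196667.
Payoff takes n = ⌈−ln(1 − rB₀/P)/ln(1+r)⌉ = ⌈65.566⌉ = 66 payments; the last is £17.04.
Total paid = 65·£30.00 + £17.04 = £1,967.04.
Total interest = total paid − principal = £1,967.04 − £1,100.00 = £867.04.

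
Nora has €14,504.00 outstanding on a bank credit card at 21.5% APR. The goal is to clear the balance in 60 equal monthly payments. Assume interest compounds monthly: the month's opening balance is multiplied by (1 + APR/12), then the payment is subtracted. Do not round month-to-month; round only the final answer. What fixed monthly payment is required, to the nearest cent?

€396.47

Monthly rate r = 21.5%/12 = 1.79167% = 0.0179167.
Level-payment amortization: P = B₀·r / (1 − (1+r)^(−n)) = 14504.00·0.0179167 / (1 − 1.01792^(−60)).
Denominator 1 − (1+r)^(−60) = 0.65543871.
P = 259.863 / 0.65543871 ≈ 396.47.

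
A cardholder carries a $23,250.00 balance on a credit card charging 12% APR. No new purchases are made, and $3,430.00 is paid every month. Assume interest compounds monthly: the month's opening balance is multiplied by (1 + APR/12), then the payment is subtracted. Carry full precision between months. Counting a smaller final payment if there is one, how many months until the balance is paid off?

Monthly rate r = 12%/12 = 1% = 0.01.
Recurrence: B ← B·(1+r) − $3,430.00.
Month 1: interest $232.50; balance after payment $20,052.50.
Month 2: interest $200.53; balance after payment $16,823.03.
Closed form: n = −ln(1 − rB₀/P)/ln(1+r) = −ln(0.93222)/ln(1.01) ≈ 7.054, so the balance reaches zero during payment 8.

8 months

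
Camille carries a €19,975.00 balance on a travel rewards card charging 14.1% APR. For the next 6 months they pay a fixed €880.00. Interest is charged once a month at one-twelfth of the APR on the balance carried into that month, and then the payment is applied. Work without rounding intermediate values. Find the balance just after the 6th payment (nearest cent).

€15,987.71

Monthly rate r = 14.1%/12 = 1.175% = 0.01175.
Each month: B ← B·(1+r) − €880.00.
Month 1: interest €234.71; balance after payment €19,329.71.
Month 2: interest €227.12; balance after payment €18,676.83.
Month 3: interest €219.45; balance after payment €18,016.28.
Month 4: interest €211.69; balance after payment €17,347.97.
Month 5: interest €203.84; balance after payment €16,671.81.
Month 6: interest €195.89; balance after payment €15,987.71.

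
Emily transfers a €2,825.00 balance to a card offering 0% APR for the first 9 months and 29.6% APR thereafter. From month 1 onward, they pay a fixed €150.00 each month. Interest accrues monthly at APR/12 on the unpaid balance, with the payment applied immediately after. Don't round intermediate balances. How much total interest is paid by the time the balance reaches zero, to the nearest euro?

€236

Promo months 1–9 at r₀ = 0%/12 = 0; months 10+ at r₁ = 29.6%/12 = 0.0246667.
After month 9 (no interest yet): B = €2,825.00 − 9·€150.00 = €1,475.00.
Then at r₁ with €150.00/mo: n₂ = −ln(1 − r₁·B/P)/ln(1+r₁) ≈ 11.40 → 12 more payments.
Total paid = 20·€150.00 + €60.55 = €3,060.55; interest = €3,060.55 − €2,825.00 = €235.55.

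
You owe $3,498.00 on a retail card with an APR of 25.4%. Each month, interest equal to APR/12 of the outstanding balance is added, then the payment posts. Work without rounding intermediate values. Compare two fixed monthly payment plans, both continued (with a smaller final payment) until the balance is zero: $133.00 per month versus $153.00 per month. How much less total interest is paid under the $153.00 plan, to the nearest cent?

Monthly rate r = 25.4%/12 = 2.11667% = 0.0211667.
At $133.00/mo: n = ⌈−ln(1 − rB₀/P)/ln(1+r)⌉ = 39 payments (last $111.74); total interest = total paid − $3,498.00 = $1,667.74.
At $153.00/mo: 32 payments (last $89.44); total interest $1,334.44.
Interest saved = $1,667.74 − $1,334.44 = $333.30.

$333.30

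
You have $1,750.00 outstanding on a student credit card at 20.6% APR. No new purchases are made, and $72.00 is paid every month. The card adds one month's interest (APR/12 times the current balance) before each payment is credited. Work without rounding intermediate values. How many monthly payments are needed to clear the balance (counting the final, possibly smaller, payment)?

32 payments

Monthly rate r = 20.6%/12 = 1.71667% = 0.0171667.
Recurrence: B ← B·(1+r) − $72.00.
Month 1: interest $30.04; balance after payment $1,708.04.
Month 2: interest $29.32; balance after payment $1,665.36.
Closed form: n = −ln(1 − rB₀/P)/ln(1+r) = −ln(0.58275)/ln(1.01717) ≈ 31.725, so the balance reaches zero during payment 32.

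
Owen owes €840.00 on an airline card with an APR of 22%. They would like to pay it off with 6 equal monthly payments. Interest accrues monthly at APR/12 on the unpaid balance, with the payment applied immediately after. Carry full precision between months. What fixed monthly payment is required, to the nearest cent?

€149.12

Monthly rate r = 22%/12 = 1.83333% = 0.0183333.
Level-payment amortization: P = B₀·r / (1 − (1+r)^(−n)) = 840.00·0.0183333 / (1 − 1.01833^(−6)).
Denominator 1 − (1+r)^(−6) = 0.103273011.
P = 15.4 / 0.103273011 ≈ 149.12.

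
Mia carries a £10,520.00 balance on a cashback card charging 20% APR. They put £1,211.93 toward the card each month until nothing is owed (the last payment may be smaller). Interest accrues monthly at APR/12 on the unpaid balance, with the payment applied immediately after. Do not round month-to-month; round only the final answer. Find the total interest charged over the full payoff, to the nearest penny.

Monthly rate r = 20%/12 = 1.66667% = 0.0166667.
Payoff takes n = ⌈−ln(1 − rB₀/P)/ln(1+r)⌉ = ⌈9.454⌉ = 10 payments; the last is £552.93.
Total paid = 9·£1,211.93 + £552.93 = £11,460.30.
Total interest = total paid − principal = £11,460.30 − £10,520.00 = £940.30.

£940.30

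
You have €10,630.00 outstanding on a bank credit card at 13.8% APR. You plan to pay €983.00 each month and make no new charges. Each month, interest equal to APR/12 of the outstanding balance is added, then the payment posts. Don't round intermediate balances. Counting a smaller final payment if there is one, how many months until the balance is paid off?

12 payments

Monthly rate r = 13.8%/12 = 1.15% = 0.0115.
Recurrence: B ← B·(1+r) − €983.00.
Month 1: interest €122.25; balance after payment €9,769.25.
Month 2: interest €112.35; balance after payment €8,898.59.
Closed form: n = −ln(1 − rB₀/P)/ln(1+r) = −ln(0.87564)/ln(1.0115) ≈ 11.614, so the balance reaches zero during payment 12.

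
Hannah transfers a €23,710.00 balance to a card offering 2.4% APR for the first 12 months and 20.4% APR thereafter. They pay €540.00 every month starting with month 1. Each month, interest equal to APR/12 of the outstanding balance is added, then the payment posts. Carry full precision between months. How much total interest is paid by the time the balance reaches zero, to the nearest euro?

Promo months 1–12 at r₀ = 2.4%/12 = 0.002; months 13+ at r₁ = 20.4%/12 = 0.017.
After month 12: iterate B ← B·(1+r₀) − €540.00 for 12 months → €17,733.58.
Then at r₁ with €540.00/mo: n₂ = −ln(1 − r₁·B/P)/ln(1+r₁) ≈ 48.47 → 49 more payments.
Total paid = 60·€540.00 + €255.37 = €32,655.37; interest = €32,655.37 − €23,710.00 = €8,945.37.

€8,945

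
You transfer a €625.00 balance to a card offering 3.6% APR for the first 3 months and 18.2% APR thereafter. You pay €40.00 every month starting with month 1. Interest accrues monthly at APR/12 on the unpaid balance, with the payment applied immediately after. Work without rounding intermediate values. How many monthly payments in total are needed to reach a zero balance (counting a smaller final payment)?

Promo months 1–3 at r₀ = 3.6%/12 = 0.003; months 4+ at r₁ = 18.2%/12 = 0.0151667.
After month 3: iterate B ← B·(1+r₀) − €40.00 for 3 months → €510.28.
Then at r₁ with €40.00/mo: n₂ = −ln(1 − r₁·B/P)/ln(1+r₁) ≈ 14.28 → 15 more payments.

18 payments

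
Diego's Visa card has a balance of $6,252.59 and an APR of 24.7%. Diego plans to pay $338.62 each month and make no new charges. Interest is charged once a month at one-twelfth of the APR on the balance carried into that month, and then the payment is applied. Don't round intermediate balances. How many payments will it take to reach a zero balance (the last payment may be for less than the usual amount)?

24 months

Monthly rate r = 24.7%/12 = 2.05833% = 0.0205833.
Recurrence: B ← B·(1+r) − $338.62.
Month 1: interest $128.70; balance after payment $6,042.67.
Month 2: interest $124.38; balance after payment $5,828.43.
Closed form: n = −ln(1 − rB₀/P)/ln(1+r) = −ln(0.61993)/ln(1.02058) ≈ 23.468, so the balance reaches zero during payment 24.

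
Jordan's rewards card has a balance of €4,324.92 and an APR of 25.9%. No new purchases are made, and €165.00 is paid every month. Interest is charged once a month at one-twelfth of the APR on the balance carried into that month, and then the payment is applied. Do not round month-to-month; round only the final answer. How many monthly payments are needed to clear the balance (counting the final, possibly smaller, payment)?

Monthly rate r = 25.9%/12 = 2.15833% = 0.0215833.
Recurrence: B ← B·(1+r) − €165.00.
Month 1: interest €93.35; balance after payment €4,253.27.
Month 2: interest €91.80; balance after payment €4,180.07.
Closed form: n = −ln(1 − rB₀/P)/ln(1+r) = −ln(0.43427)/ln(1.02158) ≈ 39.061, so the balance reaches zero during payment 40.

40 months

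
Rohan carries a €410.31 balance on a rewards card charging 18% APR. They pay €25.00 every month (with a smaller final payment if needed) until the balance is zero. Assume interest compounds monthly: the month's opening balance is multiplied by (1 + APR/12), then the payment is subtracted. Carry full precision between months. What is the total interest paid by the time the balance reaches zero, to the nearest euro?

€64

Monthly rate r = 18%/12 = 1.5% = 0.015.
Payoff takes n = ⌈−ln(1 − rB₀/P)/ln(1+r)⌉ = ⌈18.982⌉ = 19 payments; the last is €24.54.
Total paid = 18·€25.00 + €24.54 = €474.54.
Total interest = total paid − principal = €474.54 − €410.31 = €64.23.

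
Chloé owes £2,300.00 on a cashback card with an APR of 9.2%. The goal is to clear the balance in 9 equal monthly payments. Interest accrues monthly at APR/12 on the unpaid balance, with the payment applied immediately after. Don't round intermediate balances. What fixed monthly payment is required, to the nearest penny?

Monthly rate r = 9.2%/12 = 0.766667% = 0.00766667.
Level-payment amortization: P = B₀·r / (1 − (1+r)^(−n)) = 2300.00·0.00766667 / (1 − 1.00767^(−9)).
Denominator 1 − (1+r)^(−9) = 0.0664276772.
P = 17.6333 / 0.0664276772 ≈ 265.45.

£265.45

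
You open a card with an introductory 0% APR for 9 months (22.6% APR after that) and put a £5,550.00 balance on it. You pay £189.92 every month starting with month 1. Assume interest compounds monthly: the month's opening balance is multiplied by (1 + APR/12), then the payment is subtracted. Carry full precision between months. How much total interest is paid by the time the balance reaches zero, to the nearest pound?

£1,040

Promo months 1–9 at r₀ = 0%/12 = 0; months 10+ at r₁ = 22.6%/12 = 0.0188333.
After month 9 (no interest yet): B = £5,550.00 − 9·£189.92 = £3,840.72.
Then at r₁ with £189.92/mo: n₂ = −ln(1 − r₁·B/P)/ln(1+r₁) ≈ 25.70 → 26 more payments.
Total paid = 34·£189.92 + £132.44 = £6,589.72; interest = £6,589.72 − £5,550.00 = £1,039.72.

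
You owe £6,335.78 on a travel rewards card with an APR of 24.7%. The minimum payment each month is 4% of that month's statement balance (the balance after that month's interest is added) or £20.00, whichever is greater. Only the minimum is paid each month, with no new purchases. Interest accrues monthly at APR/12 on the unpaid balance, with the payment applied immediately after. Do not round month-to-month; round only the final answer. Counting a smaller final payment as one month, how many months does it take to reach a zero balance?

160 months

Monthly rate r = 24.7%/12 = 2.05833% = 0.0205833.
While 4% of the post-interest balance exceeds £20.00, each month B ← (B·(1+r))·(1 − 0.04), i.e. B shrinks by the factor (1+r)·0.96 = 0.97976.
This holds for months 1–126. Entering month 127 the balance is £481.82; 4% of the post-interest balance is now below £20.00, so the flat £20.00 minimum applies from here.
From month 127 a fixed £20.00 at rate r clears £481.82 in 34 more payments. Total: 126 + 34 = 160 months.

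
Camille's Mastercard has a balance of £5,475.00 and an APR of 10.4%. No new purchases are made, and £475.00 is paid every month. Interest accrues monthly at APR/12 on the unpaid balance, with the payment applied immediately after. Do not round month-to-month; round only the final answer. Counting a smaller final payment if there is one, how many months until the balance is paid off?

13 payments

Monthly rate r = 10.4%/12 = 0.866667% = 0.00866667.
Recurrence: B ← B·(1+r) − £475.00.
Month 1: interest £47.45; balance after payment £5,047.45.
Month 2: interest £43.74; balance after payment £4,616.19.
Closed form: n = −ln(1 − rB₀/P)/ln(1+r) = −ln(0.90011)/ln(1.00867) ≈ 12.196, so the balance reaches zero during payment 13.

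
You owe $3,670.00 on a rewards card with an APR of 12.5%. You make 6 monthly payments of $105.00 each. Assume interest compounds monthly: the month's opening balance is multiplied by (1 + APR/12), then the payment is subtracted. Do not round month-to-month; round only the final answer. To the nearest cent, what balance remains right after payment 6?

Monthly rate r = 12.5%/12 = 1.04167% = 0.0104167.
Each month: B ← B·(1+r) − $105.00.
Month 1: interest $38.23; balance after payment $3,603.23.
Month 2: interest $37.53; balance after payment $3,535.76.
Month 3: interest $36.83; balance after payment $3,467.59.
Month 4: interest $36.12; balance after payment $3,398.71.
Month 5: interest $35.40; balance after payment $3,329.12.
Month 6: interest $34.68; balance after payment $3,258.80.

$3,258.80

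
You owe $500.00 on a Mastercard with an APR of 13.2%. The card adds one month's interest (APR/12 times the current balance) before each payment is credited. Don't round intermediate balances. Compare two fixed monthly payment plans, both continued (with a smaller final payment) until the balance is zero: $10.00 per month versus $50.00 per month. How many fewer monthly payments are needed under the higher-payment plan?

Monthly rate r = 13.2%/12 = 1.1% = 0.011.
At $10.00/mo: n = ⌈−ln(1 − rB₀/P)/ln(1+r)⌉ = 73 payments (last $9.90); total interest = total paid − $500.00 = $229.90.
At $50.00/mo: 11 payments (last $32.67); total interest $32.67.
Payments saved = 73 − 11 = 62.

62 fewer payments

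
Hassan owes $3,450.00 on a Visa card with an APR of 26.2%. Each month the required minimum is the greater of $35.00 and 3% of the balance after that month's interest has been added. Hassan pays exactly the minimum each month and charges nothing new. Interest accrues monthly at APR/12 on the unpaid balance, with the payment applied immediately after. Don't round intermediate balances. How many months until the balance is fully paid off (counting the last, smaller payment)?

Monthly rate r = 26.2%/12 = 2.18333% = 0.0218333.
While 3% of the post-interest balance exceeds $35.00, each month B ← (B·(1+r))·(1 − 0.03), i.e. B shrinks by the factor (1+r)·0.97 = 0.99118.
This holds for months 1–125. Entering month 126 the balance is $1,139.71; 3% of the post-interest balance is now below $35.00, so the flat $35.00 minimum applies from here.
From month 126 a fixed $35.00 at rate r clears $1,139.71 in 58 more payments. Total: 125 + 58 = 183 months.

183 months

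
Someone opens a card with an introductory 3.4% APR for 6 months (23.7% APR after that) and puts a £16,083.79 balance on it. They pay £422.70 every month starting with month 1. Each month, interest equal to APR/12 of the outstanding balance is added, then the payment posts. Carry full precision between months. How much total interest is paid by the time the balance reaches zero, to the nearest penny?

Promo months 1–6 at r₀ = 3.4%/12 = 0.00283333; months 7+ at r₁ = 23.7%/12 = 0.01975.
After month 6: iterate B ← B·(1+r₀) − £422.70 for 6 months → £13,804.93.
Then at r₁ with £422.70/mo: n₂ = −ln(1 − r₁·B/P)/ln(1+r₁) ≈ 52.96 → 53 more payments.
Total paid = 58·£422.70 + £404.04 = £24,920.64; interest = £24,920.64 − £16,083.79 = £8,836.85.

£8,836.85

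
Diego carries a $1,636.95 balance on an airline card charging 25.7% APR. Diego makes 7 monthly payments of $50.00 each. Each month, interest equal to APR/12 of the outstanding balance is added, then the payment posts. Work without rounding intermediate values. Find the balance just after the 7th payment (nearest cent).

$1,525.39

Monthly rate r = 25.7%/12 = 2.14167% = 0.0214167.
Each month: B ← B·(1+r) − $50.00.
Month 1: interest $35.06; balance after payment $1,622.01.
Month 2: interest $34.74; balance after payment $1,606.75.
Month 3: interest $34.41; balance after payment $1,591.16.
Month 4: interest $34.08; balance after payment $1,575.23.
Month 5: interest $33.74; balance after payment $1,558.97.
Month 6: interest $33.39; balance after payment $1,542.36.
Month 7: interest $33.03; balance after payment $1,525.39.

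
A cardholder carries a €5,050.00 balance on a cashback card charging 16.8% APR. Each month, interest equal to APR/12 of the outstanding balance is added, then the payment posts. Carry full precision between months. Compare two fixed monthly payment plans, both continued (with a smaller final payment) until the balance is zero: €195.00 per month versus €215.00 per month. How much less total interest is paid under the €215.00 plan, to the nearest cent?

Monthly rate r = 16.8%/12 = 1.4% = 0.014.
At €195.00/mo: n = ⌈−ln(1 − rB₀/P)/ln(1+r)⌉ = 33 payments (last €76.18); total interest = total paid − €5,050.00 = €1,266.18.
At €215.00/mo: 29 payments (last €146.65); total interest €1,116.65.
Interest saved = €1,266.18 − €1,116.65 = €149.53.

€149.53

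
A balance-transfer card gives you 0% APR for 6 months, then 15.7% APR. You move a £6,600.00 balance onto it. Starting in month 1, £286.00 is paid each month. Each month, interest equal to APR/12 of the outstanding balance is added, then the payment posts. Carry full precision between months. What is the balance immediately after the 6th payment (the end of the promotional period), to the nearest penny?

Promo months 1–6 at r₀ = 0%/12 = 0; months 7+ at r₁ = 15.7%/12 = 0.0130833.
After month 6 (no interest yet): B = £6,600.00 − 6·£286.00 = £4,884.00.

£4,884.00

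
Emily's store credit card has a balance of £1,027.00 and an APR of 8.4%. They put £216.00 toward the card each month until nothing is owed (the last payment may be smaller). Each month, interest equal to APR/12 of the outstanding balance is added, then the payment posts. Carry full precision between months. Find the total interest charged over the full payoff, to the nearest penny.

Monthly rate r = 8.4%/12 = 0.7% = 0.007.
Payoff takes n = ⌈−ln(1 − rB₀/P)/ln(1+r)⌉ = ⌈4.852⌉ = 5 payments; the last is £184.23.
Total paid = 4·£216.00 + £184.23 = £1,048.23.
Total interest = total paid − principal = £1,048.23 − £1,027.00 = £21.23.

£21.23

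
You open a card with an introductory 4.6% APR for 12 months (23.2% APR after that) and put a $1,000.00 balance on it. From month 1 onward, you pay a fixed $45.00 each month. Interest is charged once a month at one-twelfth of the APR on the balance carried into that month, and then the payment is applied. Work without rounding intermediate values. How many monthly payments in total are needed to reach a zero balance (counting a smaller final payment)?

25 payments

Promo months 1–12 at r₀ = 4.6%/12 = 0.00383333; months 13+ at r₁ = 23.2%/12 = 0.0193333.
After month 12: iterate B ← B·(1+r₀) − $45.00 for 12 months → $495.45.
Then at r₁ with $45.00/mo: n₂ = −ln(1 − r₁·B/P)/ln(1+r₁) ≈ 12.50 → 13 more payments.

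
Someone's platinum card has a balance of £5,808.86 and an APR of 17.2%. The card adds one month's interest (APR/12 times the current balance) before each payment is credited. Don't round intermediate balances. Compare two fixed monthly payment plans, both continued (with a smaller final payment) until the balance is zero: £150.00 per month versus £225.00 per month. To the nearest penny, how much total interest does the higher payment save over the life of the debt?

Monthly rate r = 17.2%/12 = 1.43333% = 0.0143333.
At £150.00/mo: n = ⌈−ln(1 − rB₀/P)/ln(1+r)⌉ = 57 payments (last £135.71); total interest = total paid − £5,808.86 = £2,726.85.
At £225.00/mo: 33 payments (last £106.29); total interest £1,497.43.
Interest saved = £2,726.85 − £1,497.43 = £1,229.42.

£1,229.42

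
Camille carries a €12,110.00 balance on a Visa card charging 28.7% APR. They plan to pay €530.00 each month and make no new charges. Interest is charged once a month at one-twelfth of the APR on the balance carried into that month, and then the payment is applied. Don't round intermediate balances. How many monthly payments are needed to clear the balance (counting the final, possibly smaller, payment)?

34 months

Monthly rate r = 28.7%/12 = 2.39167% = 0.0239167.
Recurrence: B ← B·(1+r) − €530.00.
Month 1: interest €289.63; balance after payment €11,869.63.
Month 2: interest €283.88; balance after payment €11,623.51.
Closed form: n = −ln(1 − rB₀/P)/ln(1+r) = −ln(0.45353)/ln(1.02392) ≈ 33.454, so the balance reaches zero during payment 34.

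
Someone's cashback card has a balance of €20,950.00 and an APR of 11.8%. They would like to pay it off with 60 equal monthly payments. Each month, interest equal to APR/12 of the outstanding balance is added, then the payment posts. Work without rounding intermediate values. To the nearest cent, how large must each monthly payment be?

€463.91

Monthly rate r = 11.8%/12 = 0.983333% = 0.00983333.
Level-payment amortization: P = B₀·r / (1 − (1+r)^(−n)) = 20950.00·0.00983333 / (1 − 1.00983^(−60)).
Denominator 1 − (1+r)^(−60) = 0.444072864.
P = 206.008 / 0.444072864 ≈ 463.91.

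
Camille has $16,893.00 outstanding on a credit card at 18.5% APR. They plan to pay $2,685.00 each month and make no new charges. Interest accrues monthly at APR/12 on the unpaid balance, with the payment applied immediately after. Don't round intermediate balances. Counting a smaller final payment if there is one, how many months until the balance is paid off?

Monthly rate r = 18.5%/12 = 1.54167% = 0.0154167.
Recurrence: B ← B·(1+r) − $2,685.00.
Month 1: interest $260.43; balance after payment $14,468.43.
Month 2: interest $223.06; balance after payment $12,006.49.
Closed form: n = −ln(1 − rB₀/P)/ln(1+r) = −ln(0.903)/ln(1.01542) ≈ 6.669, so the balance reaches zero during payment 7.

7 payments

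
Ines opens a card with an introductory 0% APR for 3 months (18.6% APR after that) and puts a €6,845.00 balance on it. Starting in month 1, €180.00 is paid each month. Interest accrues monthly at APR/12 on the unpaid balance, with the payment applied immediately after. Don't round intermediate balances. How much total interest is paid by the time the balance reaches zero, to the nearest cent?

€2,857.38

Promo months 1–3 at r₀ = 0%/12 = 0; months 4+ at r₁ = 18.6%/12 = 0.0155.
After month 3 (no interest yet): B = €6,845.00 − 3·€180.00 = €6,305.00.
Then at r₁ with €180.00/mo: n₂ = −ln(1 − r₁·B/P)/ln(1+r₁) ≈ 50.90 → 51 more payments.
Total paid = 53·€180.00 + €162.38 = €9,702.38; interest = €9,702.38 − €6,845.00 = €2,857.38.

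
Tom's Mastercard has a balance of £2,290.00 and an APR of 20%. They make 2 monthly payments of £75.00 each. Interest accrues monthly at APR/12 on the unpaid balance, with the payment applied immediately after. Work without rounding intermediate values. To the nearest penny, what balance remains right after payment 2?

Monthly rate r = 20%/12 = 1.66667% = 0.0166667.
Each month: B ← B·(1+r) − £75.00.
Month 1: interest £38.17; balance after payment £2,253.17.
Month 2: interest £37.55; balance after payment £2,215.72.

£2,215.72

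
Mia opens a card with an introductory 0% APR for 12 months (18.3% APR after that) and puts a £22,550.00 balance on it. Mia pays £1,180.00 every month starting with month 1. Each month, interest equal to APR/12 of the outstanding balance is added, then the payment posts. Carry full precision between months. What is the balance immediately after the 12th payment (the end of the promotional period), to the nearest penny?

Promo months 1–12 at r₀ = 0%/12 = 0; months 13+ at r₁ = 18.3%/12 = 0.01525.
After month 12 (no interest yet): B = £22,550.00 − 12·£1,180.00 = £8,390.00.

£8,390.00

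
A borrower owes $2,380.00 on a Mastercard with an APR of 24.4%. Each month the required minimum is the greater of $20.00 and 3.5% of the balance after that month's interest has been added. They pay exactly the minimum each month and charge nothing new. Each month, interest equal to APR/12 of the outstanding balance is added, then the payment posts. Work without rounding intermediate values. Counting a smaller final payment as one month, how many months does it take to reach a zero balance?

136 months

Monthly rate r = 24.4%/12 = 2.03333% = 0.0203333.
While 3.5% of the post-interest balance exceeds $20.00, each month B ← (B·(1+r))·(1 − 0.035), i.e. B shrinks by the factor (1+r)·0.965 = 0.98462.
This holds for months 1–94. Entering month 95 the balance is $554.50; 3.5% of the post-interest balance is now below $20.00, so the flat $20.00 minimum applies from here.
From month 95 a fixed $20.00 at rate r clears $554.50 in 42 more payments. Total: 94 + 42 = 136 months.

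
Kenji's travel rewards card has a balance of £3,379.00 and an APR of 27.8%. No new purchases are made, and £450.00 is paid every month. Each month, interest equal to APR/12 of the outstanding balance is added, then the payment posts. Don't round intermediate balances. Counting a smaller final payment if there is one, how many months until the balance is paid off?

9 payments

Monthly rate r = 27.8%/12 = 2.31667% = 0.0231667.
Recurrence: B ← B·(1+r) − £450.00.
Month 1: interest £78.28; balance after payment £3,007.28.
Month 2: interest £69.67; balance after payment £2,626.95.
Closed form: n = −ln(1 − rB₀/P)/ln(1+r) = −ln(0.82604)/ln(1.02317) ≈ 8.344, so the balance reaches zero during payment 9.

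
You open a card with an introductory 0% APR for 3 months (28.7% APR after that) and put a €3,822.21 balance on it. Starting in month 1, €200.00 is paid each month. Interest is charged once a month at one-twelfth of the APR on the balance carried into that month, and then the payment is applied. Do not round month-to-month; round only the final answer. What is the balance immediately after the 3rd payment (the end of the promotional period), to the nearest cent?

€3,222.21

Promo months 1–3 at r₀ = 0%/12 = 0; months 4+ at r₁ = 28.7%/12 = 0.0239167.
After month 3 (no interest yet): B = €3,822.21 − 3·€200.00 = €3,222.21.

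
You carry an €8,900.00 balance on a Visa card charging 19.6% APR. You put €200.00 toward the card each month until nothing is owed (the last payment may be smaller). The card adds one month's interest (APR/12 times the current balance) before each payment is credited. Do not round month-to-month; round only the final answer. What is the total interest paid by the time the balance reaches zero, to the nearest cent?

Monthly rate r = 19.6%/12 = 1.63333% = 0.0163333.
Payoff takes n = ⌈−ln(1 − rB₀/P)/ln(1+r)⌉ = ⌈80.096⌉ = 81 payments; the last is €19.43.
Total paid = 80·€200.00 + €19.43 = €16,019.43.
Total interest = total paid − principal = €16,019.43 − €8,900.00 = €7,119.43.

€7,119.43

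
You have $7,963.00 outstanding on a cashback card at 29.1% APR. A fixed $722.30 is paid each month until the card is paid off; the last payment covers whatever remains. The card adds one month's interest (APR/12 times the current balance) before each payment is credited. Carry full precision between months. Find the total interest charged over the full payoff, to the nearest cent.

Monthly rate r = 29.1%/12 = 2.425% = 0.02425.
Payoff takes n = ⌈−ln(1 − rB₀/P)/ln(1+r)⌉ = ⌈12.983⌉ = 13 payments; the last is $710.12.
Total paid = 12·$722.30 + $710.12 = $9,377.72.
Total interest = total paid − principal = $9,377.72 − $7,963.00 = $1,414.72.

$1,414.72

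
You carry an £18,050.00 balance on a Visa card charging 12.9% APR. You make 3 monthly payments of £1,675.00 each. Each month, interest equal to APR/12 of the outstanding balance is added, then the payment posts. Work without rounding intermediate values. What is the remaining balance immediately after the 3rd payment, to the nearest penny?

Monthly rate r = 12.9%/12 = 1.075% = 0.01075.
Each month: B ← B·(1+r) − £1,675.00.
Month 1: interest £194.04; balance after payment £16,569.04.
Month 2: interest £178.12; balance after payment £15,072.15.
Month 3: interest £162.03; balance after payment £13,559.18.

£13,559.18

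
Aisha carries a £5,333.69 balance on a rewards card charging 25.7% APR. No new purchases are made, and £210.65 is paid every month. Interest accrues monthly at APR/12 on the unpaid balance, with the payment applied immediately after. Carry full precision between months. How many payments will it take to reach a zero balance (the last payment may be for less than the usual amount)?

Monthly rate r = 25.7%/12 = 2.14167% = 0.0214167.
Recurrence: B ← B·(1+r) − £210.65.
Month 1: interest £114.23; balance after payment £5,237.27.
Month 2: interest £112.16; balance after payment £5,138.78.
Closed form: n = −ln(1 − rB₀/P)/ln(1+r) = −ln(0.45773)/ln(1.02142) ≈ 36.879, so the balance reaches zero during payment 37.

37 payments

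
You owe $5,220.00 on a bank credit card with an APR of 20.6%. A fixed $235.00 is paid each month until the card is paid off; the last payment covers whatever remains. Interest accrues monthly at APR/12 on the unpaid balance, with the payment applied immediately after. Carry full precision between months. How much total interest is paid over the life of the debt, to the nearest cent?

Monthly rate r = 20.6%/12 = 1.71667% = 0.0171667.
Payoff takes n = ⌈−ln(1 − rB₀/P)/ln(1+r)⌉ = ⌈28.210⌉ = 29 payments; the last is $49.73.
Total paid = 28·$235.00 + $49.73 = $6,629.73.
Total interest = total paid − principal = $6,629.73 − $5,220.00 = $1,409.73.

$1,409.73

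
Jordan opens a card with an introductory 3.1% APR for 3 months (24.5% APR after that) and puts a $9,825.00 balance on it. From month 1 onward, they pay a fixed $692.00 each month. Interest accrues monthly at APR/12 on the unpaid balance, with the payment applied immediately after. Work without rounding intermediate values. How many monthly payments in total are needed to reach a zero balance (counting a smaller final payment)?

16 payments

Promo months 1–3 at r₀ = 3.1%/12 = 0.00258333; months 4+ at r₁ = 24.5%/12 = 0.0204167.
After month 3: iterate B ← B·(1+r₀) − $692.00 for 3 months → $7,819.97.
Then at r₁ with $692.00/mo: n₂ = −ln(1 − r₁·B/P)/ln(1+r₁) ≈ 12.98 → 13 more payments.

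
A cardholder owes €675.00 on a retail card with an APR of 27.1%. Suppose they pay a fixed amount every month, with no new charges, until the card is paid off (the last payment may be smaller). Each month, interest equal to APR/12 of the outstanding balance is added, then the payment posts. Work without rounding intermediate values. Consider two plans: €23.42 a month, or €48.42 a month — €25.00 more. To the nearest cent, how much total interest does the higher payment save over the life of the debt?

Monthly rate r = 27.1%/12 = 2.25833% = 0.0225833.
At €23.42/mo: n = ⌈−ln(1 − rB₀/P)/ln(1+r)⌉ = 48 payments (last €2.91); total interest = total paid − €675.00 = €428.65.
At €48.42/mo: 17 payments (last €45.06); total interest €144.78.
Interest saved = €428.65 − €144.78 = €283.87.

€283.87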